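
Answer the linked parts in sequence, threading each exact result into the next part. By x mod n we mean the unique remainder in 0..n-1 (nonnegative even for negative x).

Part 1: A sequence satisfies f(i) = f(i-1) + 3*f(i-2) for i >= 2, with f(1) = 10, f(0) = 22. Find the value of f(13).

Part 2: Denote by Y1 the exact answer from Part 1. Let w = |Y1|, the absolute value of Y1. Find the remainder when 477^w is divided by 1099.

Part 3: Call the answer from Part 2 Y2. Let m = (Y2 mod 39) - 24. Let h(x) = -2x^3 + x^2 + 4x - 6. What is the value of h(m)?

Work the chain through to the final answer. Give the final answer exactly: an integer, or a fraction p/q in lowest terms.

3546

Part 1: f(2) = 1*(10) + 3*(22) = 76; iterating: f(2)=76, f(3)=106, f(4)=334, f(5)=652, f(6)=1654, f(7)=3610, f(8)=8572, f(9)=19402, f(10)=45118, f(11)=103324, f(12)=238678, f(13)=548650; answer 548650
Part 2: Y1 = 548650; w = 548650; squarings mod 1099: 477^1=477, 477^2=36, 477^4=197, 477^8=344, 477^16=743, 477^32=351, 477^64=113, 477^128=680, 477^256=820, 477^512=911, 477^1024=176, 477^2048=204, 477^4096=953, 477^8192=435, 477^16384=197, 477^32768=344, 477^65536=743, 477^131072=351, 477^262144=113, 477^524288=680; 477^548650 = 477^2 * 477^8 * 477^32 * 477^256 * 477^512 * 477^1024 * 477^2048 * 477^4096 * 477^16384 * 477^524288 = 519 (mod 1099); answer 519
Part 3: Y2 = 519; m = -12; -2*(-12)^3 + 1*(-12)^2 + 4*(-12)^1 - 6 = (3456) + (144) + (-48) + (-6) = 3546; answer 3546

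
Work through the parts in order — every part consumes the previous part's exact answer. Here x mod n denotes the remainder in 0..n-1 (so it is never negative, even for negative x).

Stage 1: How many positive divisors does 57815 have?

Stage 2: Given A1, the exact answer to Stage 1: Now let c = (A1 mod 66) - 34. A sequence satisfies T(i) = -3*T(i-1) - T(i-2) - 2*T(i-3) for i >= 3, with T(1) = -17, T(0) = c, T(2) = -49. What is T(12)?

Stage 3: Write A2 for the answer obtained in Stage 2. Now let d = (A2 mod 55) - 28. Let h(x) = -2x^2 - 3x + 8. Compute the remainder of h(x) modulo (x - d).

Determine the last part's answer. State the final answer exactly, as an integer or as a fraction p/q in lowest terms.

Stage 1: 57815 = 5 * 31 * 373; number of divisors = (1+1) * (1+1) * (1+1) = 8; answer 8
Stage 2: A1 = 8; c = -26; T(3) = -3*(-49) - 1*(-17) - 2*(-26) = 216; iterating: T(3)=216, T(4)=-565, T(5)=1577, T(6)=-4598, T(7)=13347, T(8)=-38597, T(9)=111640, T(10)=-323017, T(11)=934605, T(12)=-2704078; answer -2704078
Stage 3: A2 = -2704078; d = 24; remainder = value at the root: -2*(24)^2 - 3*(24)^1 + 8 = (-1152) + (-72) + (8) = -1216; answer -1216

-1216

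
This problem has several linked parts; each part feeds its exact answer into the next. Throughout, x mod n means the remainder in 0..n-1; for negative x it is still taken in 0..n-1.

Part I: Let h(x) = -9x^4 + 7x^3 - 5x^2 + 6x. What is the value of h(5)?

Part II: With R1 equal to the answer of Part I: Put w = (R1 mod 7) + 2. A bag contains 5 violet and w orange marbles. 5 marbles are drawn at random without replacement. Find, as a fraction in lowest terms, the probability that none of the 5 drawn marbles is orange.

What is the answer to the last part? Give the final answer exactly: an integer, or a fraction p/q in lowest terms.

1/1287

Part I: -9*(5)^4 + 7*(5)^3 - 5*(5)^2 + 6*(5)^1 = (-5625) + (875) + (-125) + (30) = -4845; answer -4845
Part II: R1 = -4845; w = 8; total draws C(13,5) = 1287; favorable C(5,5) = 1; P = 1/1287; answer 1/1287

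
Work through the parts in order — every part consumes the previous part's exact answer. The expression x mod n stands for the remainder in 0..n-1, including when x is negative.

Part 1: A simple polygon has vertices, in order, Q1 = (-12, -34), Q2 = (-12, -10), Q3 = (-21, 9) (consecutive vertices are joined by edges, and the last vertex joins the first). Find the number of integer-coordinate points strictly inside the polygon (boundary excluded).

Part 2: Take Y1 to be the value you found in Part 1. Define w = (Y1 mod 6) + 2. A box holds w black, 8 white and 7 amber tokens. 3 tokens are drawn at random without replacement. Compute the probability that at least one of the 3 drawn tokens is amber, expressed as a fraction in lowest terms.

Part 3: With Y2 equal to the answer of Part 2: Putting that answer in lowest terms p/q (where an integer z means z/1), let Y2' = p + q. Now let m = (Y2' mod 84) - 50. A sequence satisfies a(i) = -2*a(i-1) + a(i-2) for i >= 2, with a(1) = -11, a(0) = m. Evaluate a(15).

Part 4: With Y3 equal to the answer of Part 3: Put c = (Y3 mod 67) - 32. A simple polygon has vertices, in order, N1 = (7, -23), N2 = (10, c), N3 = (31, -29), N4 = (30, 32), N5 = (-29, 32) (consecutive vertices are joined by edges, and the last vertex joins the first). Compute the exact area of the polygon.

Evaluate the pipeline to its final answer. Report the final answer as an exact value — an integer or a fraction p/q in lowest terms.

Part 1: cross terms: (-12*-10 - -12*-34)=-288, (-12*9 - -21*-10)=-318, (-21*-34 - -12*9)=822; twice the area = |216| = 216; area = 108; boundary points = 24 + 1 + 1 = 26; strictly interior points = area - boundary/2 + 1 = 96; answer 96
Part 2: Y1 = 96; w = 2; total draws C(17,3) = 680; complement C(10,3) = 120; favorable 680 - 120 = 560; P = 14/17; answer 14/17
Part 3: Y2 = 14/17; threaded value p + q = 31; m = -19; a(2) = -2*(-11) + 1*(-19) = 3; iterating: a(2)=3, a(3)=-17, a(4)=37, a(5)=-91, a(6)=219, a(7)=-529, a(8)=1277, a(9)=-3083, a(10)=7443, a(11)=-17969, a(12)=43381, a(13)=-104731, a(14)=252843, a(15)=-610417; answer -610417
Part 4: Y3 = -610417; c = -12; cross terms: (7*-12 - 10*-23)=146, (10*-29 - 31*-12)=82, (31*32 - 30*-29)=1862, (30*32 - -29*32)=1888, (-29*-23 - 7*32)=443; twice the area = |4421| = 4421; area = 4421/2; answer 4421/2

4421/2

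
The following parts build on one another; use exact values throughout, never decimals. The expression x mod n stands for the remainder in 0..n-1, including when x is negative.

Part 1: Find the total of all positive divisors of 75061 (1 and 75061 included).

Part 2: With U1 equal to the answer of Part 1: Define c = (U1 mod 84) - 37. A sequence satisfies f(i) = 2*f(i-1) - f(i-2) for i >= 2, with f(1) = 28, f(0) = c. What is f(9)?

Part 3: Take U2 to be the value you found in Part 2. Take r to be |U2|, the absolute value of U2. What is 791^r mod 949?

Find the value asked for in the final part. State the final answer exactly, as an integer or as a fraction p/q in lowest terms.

Part 1: 75061 = 7 * 10723; sigma = (1 + 7) * (1 + 10723) = 8 * 10724 = 85792; answer 85792
Part 2: U1 = 85792; c = -9; f(2) = 2*(28) - 1*(-9) = 65; iterating: f(2)=65, f(3)=102, f(4)=139, f(5)=176, f(6)=213, f(7)=250, f(8)=287, f(9)=324; answer 324
Part 3: U2 = 324; r = 324; squarings mod 949: 791^1=791, 791^2=290, 791^4=588, 791^8=308, 791^16=913, 791^32=347, 791^64=835, 791^128=659, 791^256=588; 791^324 = 791^4 * 791^64 * 791^256 = 1 (mod 949); answer 1

1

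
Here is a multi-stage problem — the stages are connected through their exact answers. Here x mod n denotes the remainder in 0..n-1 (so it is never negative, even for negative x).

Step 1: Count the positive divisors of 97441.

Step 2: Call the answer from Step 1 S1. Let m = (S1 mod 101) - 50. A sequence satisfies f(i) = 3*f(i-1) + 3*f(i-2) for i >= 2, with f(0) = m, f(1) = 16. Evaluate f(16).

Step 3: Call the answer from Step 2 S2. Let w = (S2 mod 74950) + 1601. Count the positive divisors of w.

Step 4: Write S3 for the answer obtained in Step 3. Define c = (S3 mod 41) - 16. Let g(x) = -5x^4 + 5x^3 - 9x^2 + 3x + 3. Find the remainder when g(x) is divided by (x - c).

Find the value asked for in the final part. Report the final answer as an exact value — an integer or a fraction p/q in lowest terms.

Step 1: 97441 is prime, so its only divisors are 1 and 97441; count = 2; answer 2
Step 2: S1 = 2; m = -48; f(2) = 3*(16) + 3*(-48) = -96; iterating: f(2)=-96, f(3)=-240, f(4)=-1008, f(5)=-3744, f(6)=-14256, f(7)=-54000, f(8)=-204768, f(9)=-776304, f(10)=-2943216, f(11)=-11158560, f(12)=-42305328, f(13)=-160391664, f(14)=-608090976, f(15)=-2305447920, f(16)=-8740616688; answer -8740616688
Step 3: S2 = -8740616688; w = 53913; 53913 = 3 * 17971; number of divisors = (1+1) * (1+1) = 4; answer 4
Step 4: S3 = 4; c = -12; remainder = value at the root: -5*(-12)^4 + 5*(-12)^3 - 9*(-12)^2 + 3*(-12)^1 + 3 = (-103680) + (-8640) + (-1296) + (-36) + (3) = -113649; answer -113649

-113649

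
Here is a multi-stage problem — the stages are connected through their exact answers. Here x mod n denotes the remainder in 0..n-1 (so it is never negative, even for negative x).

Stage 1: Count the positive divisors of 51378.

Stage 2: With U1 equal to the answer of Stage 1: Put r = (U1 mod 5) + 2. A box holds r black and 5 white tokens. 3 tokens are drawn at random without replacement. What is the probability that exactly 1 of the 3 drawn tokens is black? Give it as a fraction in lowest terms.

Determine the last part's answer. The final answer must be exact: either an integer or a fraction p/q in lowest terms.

5/12

Stage 1: 51378 = 2 * 3 * 8563; number of divisors = (1+1) * (1+1) * (1+1) = 8; answer 8
Stage 2: U1 = 8; r = 5; total draws C(10,3) = 120; favorable C(5,1)*C(5,2) = 50; P = 5/12; answer 5/12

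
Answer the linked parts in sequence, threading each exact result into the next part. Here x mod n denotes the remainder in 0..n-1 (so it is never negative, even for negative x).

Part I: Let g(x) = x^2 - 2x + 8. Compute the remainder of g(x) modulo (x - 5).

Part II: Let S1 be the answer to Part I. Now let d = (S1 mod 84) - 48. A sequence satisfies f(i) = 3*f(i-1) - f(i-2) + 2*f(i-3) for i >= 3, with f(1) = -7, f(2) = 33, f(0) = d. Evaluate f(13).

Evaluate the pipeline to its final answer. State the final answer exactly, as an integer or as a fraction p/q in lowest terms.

Part I: remainder = value at the root: 1*(5)^2 - 2*(5)^1 + 8 = (25) + (-10) + (8) = 23; answer 23
Part II: S1 = 23; d = -25; f(3) = 3*(33) - 1*(-7) + 2*(-25) = 56; iterating: f(3)=56, f(4)=121, f(5)=373, f(6)=1110, f(7)=3199, f(8)=9233, f(9)=26720, f(10)=77325, f(11)=223721, f(12)=647278, f(13)=1872763; answer 1872763

1872763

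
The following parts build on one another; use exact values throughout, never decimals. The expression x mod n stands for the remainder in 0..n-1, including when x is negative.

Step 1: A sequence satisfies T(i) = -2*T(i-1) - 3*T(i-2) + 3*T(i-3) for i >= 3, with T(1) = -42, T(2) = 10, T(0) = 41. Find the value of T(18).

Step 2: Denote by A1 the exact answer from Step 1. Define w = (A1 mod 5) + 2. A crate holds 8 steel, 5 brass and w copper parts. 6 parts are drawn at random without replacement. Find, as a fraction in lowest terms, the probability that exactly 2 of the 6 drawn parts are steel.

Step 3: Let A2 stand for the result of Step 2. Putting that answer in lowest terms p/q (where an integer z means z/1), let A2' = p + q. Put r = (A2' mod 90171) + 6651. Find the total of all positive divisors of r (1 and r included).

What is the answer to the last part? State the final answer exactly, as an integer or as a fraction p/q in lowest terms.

Step 1: T(3) = -2*(10) - 3*(-42) + 3*(41) = 229; iterating: T(3)=229, T(4)=-614, T(5)=571, T(6)=1387, T(7)=-6329, T(8)=10210, T(9)=2728, T(10)=-55073, T(11)=132592, T(12)=-91781, T(13)=-379433, T(14)=1431985, T(15)=-2001014, T(16)=-1432226, T(17)=13163449, T(18)=-28033262; answer -28033262
Step 2: A1 = -28033262; w = 5; total draws C(18,6) = 18564; favorable C(8,2)*C(10,4) = 5880; P = 70/221; answer 70/221
Step 3: A2 = 70/221; threaded value p + q = 291; r = 6942; 6942 = 2 * 3 * 13 * 89; sigma = (1 + 2) * (1 + 3) * (1 + 13) * (1 + 89) = 3 * 4 * 14 * 90 = 15120; answer 15120

15120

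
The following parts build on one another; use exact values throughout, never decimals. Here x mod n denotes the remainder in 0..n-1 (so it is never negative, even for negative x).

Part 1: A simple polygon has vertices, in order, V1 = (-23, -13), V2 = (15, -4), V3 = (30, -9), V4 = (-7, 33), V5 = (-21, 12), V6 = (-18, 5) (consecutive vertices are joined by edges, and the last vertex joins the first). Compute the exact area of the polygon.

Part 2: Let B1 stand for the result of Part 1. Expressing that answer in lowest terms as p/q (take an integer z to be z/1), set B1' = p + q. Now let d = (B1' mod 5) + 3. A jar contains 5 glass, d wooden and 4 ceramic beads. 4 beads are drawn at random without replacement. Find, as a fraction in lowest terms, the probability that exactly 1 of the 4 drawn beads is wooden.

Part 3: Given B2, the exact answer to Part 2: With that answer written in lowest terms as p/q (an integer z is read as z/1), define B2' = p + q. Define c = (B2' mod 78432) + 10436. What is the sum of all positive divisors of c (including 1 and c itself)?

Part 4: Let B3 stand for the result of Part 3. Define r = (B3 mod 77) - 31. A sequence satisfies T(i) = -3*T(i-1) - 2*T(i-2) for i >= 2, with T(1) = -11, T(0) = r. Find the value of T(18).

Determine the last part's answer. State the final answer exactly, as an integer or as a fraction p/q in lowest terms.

262153

Part 1: cross terms: (-23*-4 - 15*-13)=287, (15*-9 - 30*-4)=-15, (30*33 - -7*-9)=927, (-7*12 - -21*33)=609, (-21*5 - -18*12)=111, (-18*-13 - -23*5)=349; twice the area = |2268| = 2268; area = 1134; answer 1134
Part 2: B1 = 1134; threaded value p + q = 1135; d = 3; total draws C(12,4) = 495; favorable C(3,1)*C(9,3) = 252; P = 28/55; answer 28/55
Part 3: B2 = 28/55; threaded value p + q = 83; c = 10519; 10519 = 67 * 157; sigma = (1 + 67) * (1 + 157) = 68 * 158 = 10744; answer 10744
Part 4: B3 = 10744; r = 10; T(2) = -3*(-11) - 2*(10) = 13; iterating: T(2)=13, T(3)=-17, T(4)=25, T(5)=-41, T(6)=73, T(7)=-137, T(8)=265, T(9)=-521, T(10)=1033, T(11)=-2057, T(12)=4105, T(13)=-8201, T(14)=16393, T(15)=-32777, T(16)=65545, T(17)=-131081, T(18)=262153; answer 262153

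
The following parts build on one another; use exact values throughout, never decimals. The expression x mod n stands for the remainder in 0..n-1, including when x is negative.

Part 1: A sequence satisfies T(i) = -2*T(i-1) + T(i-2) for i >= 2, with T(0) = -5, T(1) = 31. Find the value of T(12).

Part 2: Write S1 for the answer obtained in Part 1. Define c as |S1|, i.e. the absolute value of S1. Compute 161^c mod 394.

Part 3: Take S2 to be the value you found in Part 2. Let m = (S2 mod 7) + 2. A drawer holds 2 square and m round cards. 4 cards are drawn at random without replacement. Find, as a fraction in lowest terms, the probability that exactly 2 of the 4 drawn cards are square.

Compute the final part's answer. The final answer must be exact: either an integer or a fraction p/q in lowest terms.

Part 1: T(2) = -2*(31) + 1*(-5) = -67; iterating: T(2)=-67, T(3)=165, T(4)=-397, T(5)=959, T(6)=-2315, T(7)=5589, T(8)=-13493, T(9)=32575, T(10)=-78643, T(11)=189861, T(12)=-458365; answer -458365
Part 2: S1 = -458365; c = 458365; squarings mod 394: 161^1=161, 161^2=311, 161^4=191, 161^8=233, 161^16=311, 161^32=191, 161^64=233, 161^128=311, 161^256=191, 161^512=233, 161^1024=311, 161^2048=191, 161^4096=233, 161^8192=311, 161^16384=191, 161^32768=233, 161^65536=311, 161^131072=191, 161^262144=233; 161^458365 = 161^1 * 161^4 * 161^8 * 161^16 * 161^32 * 161^64 * 161^512 * 161^1024 * 161^2048 * 161^4096 * 161^8192 * 161^16384 * 161^32768 * 161^131072 * 161^262144 = 19 (mod 394); answer 19
Part 3: S2 = 19; m = 7; total draws C(9,4) = 126; favorable C(2,2)*C(7,2) = 21; P = 1/6; answer 1/6

1/6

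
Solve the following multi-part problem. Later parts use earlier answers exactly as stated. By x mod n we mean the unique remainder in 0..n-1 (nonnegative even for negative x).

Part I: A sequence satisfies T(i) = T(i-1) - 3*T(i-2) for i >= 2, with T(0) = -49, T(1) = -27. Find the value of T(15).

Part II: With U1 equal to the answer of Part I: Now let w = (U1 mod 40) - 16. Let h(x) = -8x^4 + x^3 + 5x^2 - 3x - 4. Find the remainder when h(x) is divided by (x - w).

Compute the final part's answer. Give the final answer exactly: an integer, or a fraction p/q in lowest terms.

-407209

Part I: T(2) = 1*(-27) - 3*(-49) = 120; iterating: T(2)=120, T(3)=201, T(4)=-159, T(5)=-762, T(6)=-285, T(7)=2001, T(8)=2856, T(9)=-3147, T(10)=-11715, T(11)=-2274, T(12)=32871, T(13)=39693, T(14)=-58920, T(15)=-177999; answer -177999
Part II: U1 = -177999; w = -15; remainder = value at the root: -8*(-15)^4 + 1*(-15)^3 + 5*(-15)^2 - 3*(-15)^1 - 4 = (-405000) + (-3375) + (1125) + (45) + (-4) = -407209; answer -407209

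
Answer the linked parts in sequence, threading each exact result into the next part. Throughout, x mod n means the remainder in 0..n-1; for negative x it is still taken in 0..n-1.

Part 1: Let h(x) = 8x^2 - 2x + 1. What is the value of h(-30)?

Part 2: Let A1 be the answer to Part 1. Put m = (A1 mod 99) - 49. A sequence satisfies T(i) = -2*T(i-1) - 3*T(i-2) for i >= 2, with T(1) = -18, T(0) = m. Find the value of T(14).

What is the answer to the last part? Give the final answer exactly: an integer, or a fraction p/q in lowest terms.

14229

Part 1: 8*(-30)^2 - 2*(-30)^1 + 1 = (7200) + (60) + (1) = 7261; answer 7261
Part 2: A1 = 7261; m = -15; T(2) = -2*(-18) - 3*(-15) = 81; iterating: T(2)=81, T(3)=-108, T(4)=-27, T(5)=378, T(6)=-675, T(7)=216, T(8)=1593, T(9)=-3834, T(10)=2889, T(11)=5724, T(12)=-20115, T(13)=23058, T(14)=14229; answer 14229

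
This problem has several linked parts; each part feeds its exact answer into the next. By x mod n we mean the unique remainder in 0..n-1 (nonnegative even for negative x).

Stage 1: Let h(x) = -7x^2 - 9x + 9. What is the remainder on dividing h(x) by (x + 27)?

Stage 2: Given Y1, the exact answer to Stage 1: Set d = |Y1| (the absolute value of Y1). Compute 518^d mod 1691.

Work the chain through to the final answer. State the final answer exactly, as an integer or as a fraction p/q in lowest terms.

Stage 1: remainder = value at the root: -7*(-27)^2 - 9*(-27)^1 + 9 = (-5103) + (243) + (9) = -4851; answer -4851
Stage 2: Y1 = -4851; d = 4851; squarings mod 1691: 518^1=518, 518^2=1146, 518^4=1100, 518^8=935, 518^16=1669, 518^32=484, 518^64=898, 518^128=1488, 518^256=625, 518^512=4, 518^1024=16, 518^2048=256, 518^4096=1278; 518^4851 = 518^1 * 518^2 * 518^16 * 518^32 * 518^64 * 518^128 * 518^512 * 518^4096 = 533 (mod 1691); answer 533

533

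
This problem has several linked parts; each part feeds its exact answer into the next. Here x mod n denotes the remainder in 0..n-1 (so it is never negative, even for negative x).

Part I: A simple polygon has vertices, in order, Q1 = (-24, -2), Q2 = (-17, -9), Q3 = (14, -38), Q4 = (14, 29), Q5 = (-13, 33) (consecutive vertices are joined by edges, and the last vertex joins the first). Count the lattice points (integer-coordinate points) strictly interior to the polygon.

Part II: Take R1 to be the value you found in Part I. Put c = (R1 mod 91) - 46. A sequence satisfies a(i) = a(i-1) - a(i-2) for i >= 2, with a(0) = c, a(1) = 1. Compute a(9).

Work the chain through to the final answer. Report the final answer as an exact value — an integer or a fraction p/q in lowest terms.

38

Part I: cross terms: (-24*-9 - -17*-2)=182, (-17*-38 - 14*-9)=772, (14*29 - 14*-38)=938, (14*33 - -13*29)=839, (-13*-2 - -24*33)=818; twice the area = |3549| = 3549; area = 3549/2; boundary points = 7 + 1 + 67 + 1 + 1 = 77; strictly interior points = area - boundary/2 + 1 = 1737; answer 1737
Part II: R1 = 1737; c = -38; a(2) = 1*(1) - 1*(-38) = 39; iterating: a(2)=39, a(3)=38, a(4)=-1, a(5)=-39, a(6)=-38, a(7)=1, a(8)=39, a(9)=38; answer 38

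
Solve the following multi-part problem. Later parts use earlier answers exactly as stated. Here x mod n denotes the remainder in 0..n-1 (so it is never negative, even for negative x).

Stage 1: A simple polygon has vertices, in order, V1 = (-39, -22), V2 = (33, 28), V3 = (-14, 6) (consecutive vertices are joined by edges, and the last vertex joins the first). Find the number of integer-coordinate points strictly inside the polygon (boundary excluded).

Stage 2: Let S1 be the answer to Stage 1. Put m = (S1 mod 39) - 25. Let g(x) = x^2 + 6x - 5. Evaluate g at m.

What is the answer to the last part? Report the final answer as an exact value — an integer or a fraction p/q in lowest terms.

Stage 1: cross terms: (-39*28 - 33*-22)=-366, (33*6 - -14*28)=590, (-14*-22 - -39*6)=542; twice the area = |766| = 766; area = 383; boundary points = 2 + 1 + 1 = 4; strictly interior points = area - boundary/2 + 1 = 382; answer 382
Stage 2: S1 = 382; m = 6; 1*(6)^2 + 6*(6)^1 - 5 = (36) + (36) + (-5) = 67; answer 67

67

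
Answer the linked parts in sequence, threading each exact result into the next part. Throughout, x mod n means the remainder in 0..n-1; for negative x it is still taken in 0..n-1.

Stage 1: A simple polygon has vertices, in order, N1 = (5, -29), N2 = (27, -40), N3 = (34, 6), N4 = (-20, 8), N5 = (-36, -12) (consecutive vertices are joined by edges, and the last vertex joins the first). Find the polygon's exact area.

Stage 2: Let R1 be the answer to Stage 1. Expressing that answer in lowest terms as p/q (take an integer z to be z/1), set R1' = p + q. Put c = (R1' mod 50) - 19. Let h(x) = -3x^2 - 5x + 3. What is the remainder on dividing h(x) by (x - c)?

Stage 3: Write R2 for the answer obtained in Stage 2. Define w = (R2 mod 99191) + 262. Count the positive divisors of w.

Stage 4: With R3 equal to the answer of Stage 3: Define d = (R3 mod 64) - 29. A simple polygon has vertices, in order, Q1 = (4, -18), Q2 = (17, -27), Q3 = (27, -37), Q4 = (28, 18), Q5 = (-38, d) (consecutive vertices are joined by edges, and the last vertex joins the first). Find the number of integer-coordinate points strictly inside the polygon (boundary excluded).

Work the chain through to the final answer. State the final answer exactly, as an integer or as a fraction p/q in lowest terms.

Stage 1: cross terms: (5*-40 - 27*-29)=583, (27*6 - 34*-40)=1522, (34*8 - -20*6)=392, (-20*-12 - -36*8)=528, (-36*-29 - 5*-12)=1104; twice the area = |4129| = 4129; area = 4129/2; answer 4129/2
Stage 2: R1 = 4129/2; threaded value p + q = 4131; c = 12; remainder = value at the root: -3*(12)^2 - 5*(12)^1 + 3 = (-432) + (-60) + (3) = -489; answer -489
Stage 3: R2 = -489; w = 98964; 98964 = 2^2 * 3^2 * 2749; number of divisors = (2+1) * (2+1) * (1+1) = 18; answer 18
Stage 4: R3 = 18; d = -11; cross terms: (4*-27 - 17*-18)=198, (17*-37 - 27*-27)=100, (27*18 - 28*-37)=1522, (28*-11 - -38*18)=376, (-38*-18 - 4*-11)=728; twice the area = |2924| = 2924; area = 1462; boundary points = 1 + 10 + 1 + 1 + 7 = 20; strictly interior points = area - boundary/2 + 1 = 1453; answer 1453

1453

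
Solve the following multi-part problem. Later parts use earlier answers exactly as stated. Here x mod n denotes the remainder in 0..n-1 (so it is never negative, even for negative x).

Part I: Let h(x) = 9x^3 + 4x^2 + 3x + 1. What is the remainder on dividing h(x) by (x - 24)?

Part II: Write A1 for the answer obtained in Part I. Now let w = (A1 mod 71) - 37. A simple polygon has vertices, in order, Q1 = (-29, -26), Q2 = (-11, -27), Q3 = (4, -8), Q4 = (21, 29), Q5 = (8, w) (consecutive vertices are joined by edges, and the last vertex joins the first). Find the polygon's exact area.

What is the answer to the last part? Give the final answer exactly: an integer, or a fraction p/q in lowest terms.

Part I: remainder = value at the root: 9*(24)^3 + 4*(24)^2 + 3*(24)^1 + 1 = (124416) + (2304) + (72) + (1) = 126793; answer 126793
Part II: A1 = 126793; w = 21; cross terms: (-29*-27 - -11*-26)=497, (-11*-8 - 4*-27)=196, (4*29 - 21*-8)=284, (21*21 - 8*29)=209, (8*-26 - -29*21)=401; twice the area = |1587| = 1587; area = 1587/2; answer 1587/2

1587/2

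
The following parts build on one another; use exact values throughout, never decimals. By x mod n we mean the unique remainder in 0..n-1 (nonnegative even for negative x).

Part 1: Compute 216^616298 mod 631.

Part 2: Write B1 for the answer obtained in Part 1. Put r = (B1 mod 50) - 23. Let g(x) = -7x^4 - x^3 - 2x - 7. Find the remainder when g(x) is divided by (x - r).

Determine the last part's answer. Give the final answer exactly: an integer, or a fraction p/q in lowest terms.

-29207

Part 1: squarings mod 631: 216^1=216, 216^2=593, 216^4=182, 216^8=312, 216^16=170, 216^32=505, 216^64=101, 216^128=105, 216^256=298, 216^512=464, 216^1024=125, 216^2048=481, 216^4096=415, 216^8192=593, 216^16384=182, 216^32768=312, 216^65536=170, 216^131072=505, 216^262144=101, 216^524288=105; 216^616298 = 216^2 * 216^8 * 216^32 * 216^64 * 216^256 * 216^512 * 216^1024 * 216^8192 * 216^16384 * 216^65536 * 216^524288 = 481 (mod 631); answer 481
Part 2: B1 = 481; r = 8; remainder = value at the root: -7*(8)^4 - 1*(8)^3 - 2*(8)^1 - 7 = (-28672) + (-512) + (-16) + (-7) = -29207; answer -29207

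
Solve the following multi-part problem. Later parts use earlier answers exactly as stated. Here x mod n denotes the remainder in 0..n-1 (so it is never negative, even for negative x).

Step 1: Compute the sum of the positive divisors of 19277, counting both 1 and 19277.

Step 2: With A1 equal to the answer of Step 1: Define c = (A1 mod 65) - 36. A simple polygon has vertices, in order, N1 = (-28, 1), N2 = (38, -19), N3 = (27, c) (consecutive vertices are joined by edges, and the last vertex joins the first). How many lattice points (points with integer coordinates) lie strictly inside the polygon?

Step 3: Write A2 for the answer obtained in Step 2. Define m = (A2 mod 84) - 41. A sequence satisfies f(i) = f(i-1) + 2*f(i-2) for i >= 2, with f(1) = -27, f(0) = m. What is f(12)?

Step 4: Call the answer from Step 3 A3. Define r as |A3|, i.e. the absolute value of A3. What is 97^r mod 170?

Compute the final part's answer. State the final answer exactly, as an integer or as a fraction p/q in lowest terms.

Step 1: 19277 = 37 * 521; sigma = (1 + 37) * (1 + 521) = 38 * 522 = 19836; answer 19836
Step 2: A1 = 19836; c = -25; cross terms: (-28*-19 - 38*1)=494, (38*-25 - 27*-19)=-437, (27*1 - -28*-25)=-673; twice the area = |-616| = 616; area = 308; boundary points = 2 + 1 + 1 = 4; strictly interior points = area - boundary/2 + 1 = 307; answer 307
Step 3: A2 = 307; m = 14; f(2) = 1*(-27) + 2*(14) = 1; iterating: f(2)=1, f(3)=-53, f(4)=-51, f(5)=-157, f(6)=-259, f(7)=-573, f(8)=-1091, f(9)=-2237, f(10)=-4419, f(11)=-8893, f(12)=-17731; answer -17731
Step 4: A3 = -17731; r = 17731; squarings mod 170: 97^1=97, 97^2=59, 97^4=81, 97^8=101, 97^16=1, 97^32=1, 97^64=1, 97^128=1, 97^256=1, 97^512=1, 97^1024=1, 97^2048=1, 97^4096=1, 97^8192=1, 97^16384=1; 97^17731 = 97^1 * 97^2 * 97^64 * 97^256 * 97^1024 * 97^16384 = 113 (mod 170); answer 113

113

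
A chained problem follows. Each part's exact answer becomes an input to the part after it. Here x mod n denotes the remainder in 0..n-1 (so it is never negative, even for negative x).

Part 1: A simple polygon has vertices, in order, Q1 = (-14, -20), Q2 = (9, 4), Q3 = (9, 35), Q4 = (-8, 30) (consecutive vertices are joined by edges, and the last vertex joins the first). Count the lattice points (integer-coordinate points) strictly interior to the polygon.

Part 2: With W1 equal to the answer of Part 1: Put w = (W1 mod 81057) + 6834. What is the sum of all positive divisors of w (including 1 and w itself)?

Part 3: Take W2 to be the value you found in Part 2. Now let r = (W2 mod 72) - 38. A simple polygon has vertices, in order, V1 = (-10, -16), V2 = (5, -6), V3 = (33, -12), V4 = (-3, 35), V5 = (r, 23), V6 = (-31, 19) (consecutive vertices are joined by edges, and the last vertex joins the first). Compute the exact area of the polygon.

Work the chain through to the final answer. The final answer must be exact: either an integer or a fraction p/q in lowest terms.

Part 1: cross terms: (-14*4 - 9*-20)=124, (9*35 - 9*4)=279, (9*30 - -8*35)=550, (-8*-20 - -14*30)=580; twice the area = |1533| = 1533; area = 1533/2; boundary points = 1 + 31 + 1 + 2 = 35; strictly interior points = area - boundary/2 + 1 = 750; answer 750
Part 2: W1 = 750; w = 7584; 7584 = 2^5 * 3 * 79; sigma = (1 + 2 + 4 + 8 + 16 + 32) * (1 + 3) * (1 + 79) = 63 * 4 * 80 = 20160; answer 20160
Part 3: W2 = 20160; r = -38; cross terms: (-10*-6 - 5*-16)=140, (5*-12 - 33*-6)=138, (33*35 - -3*-12)=1119, (-3*23 - -38*35)=1261, (-38*19 - -31*23)=-9, (-31*-16 - -10*19)=686; twice the area = |3335| = 3335; area = 3335/2; answer 3335/2

3335/2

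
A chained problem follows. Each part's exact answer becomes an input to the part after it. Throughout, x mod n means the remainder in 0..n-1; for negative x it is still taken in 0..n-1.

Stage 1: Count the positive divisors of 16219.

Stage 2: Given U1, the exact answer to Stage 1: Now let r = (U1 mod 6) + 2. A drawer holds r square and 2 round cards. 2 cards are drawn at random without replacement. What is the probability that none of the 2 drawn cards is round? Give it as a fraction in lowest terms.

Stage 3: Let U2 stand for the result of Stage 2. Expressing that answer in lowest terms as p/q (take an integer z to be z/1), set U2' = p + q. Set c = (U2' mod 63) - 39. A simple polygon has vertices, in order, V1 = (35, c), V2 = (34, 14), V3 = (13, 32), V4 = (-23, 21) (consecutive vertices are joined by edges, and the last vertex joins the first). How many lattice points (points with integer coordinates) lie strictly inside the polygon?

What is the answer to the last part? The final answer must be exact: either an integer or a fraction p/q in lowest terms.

1745

Stage 1: 16219 = 7^2 * 331; number of divisors = (2+1) * (1+1) = 6; answer 6
Stage 2: U1 = 6; r = 2; total draws C(4,2) = 6; favorable C(2,2) = 1; P = 1/6; answer 1/6
Stage 3: U2 = 1/6; threaded value p + q = 7; c = -32; cross terms: (35*14 - 34*-32)=1578, (34*32 - 13*14)=906, (13*21 - -23*32)=1009, (-23*-32 - 35*21)=1; twice the area = |3494| = 3494; area = 1747; boundary points = 1 + 3 + 1 + 1 = 6; strictly interior points = area - boundary/2 + 1 = 1745; answer 1745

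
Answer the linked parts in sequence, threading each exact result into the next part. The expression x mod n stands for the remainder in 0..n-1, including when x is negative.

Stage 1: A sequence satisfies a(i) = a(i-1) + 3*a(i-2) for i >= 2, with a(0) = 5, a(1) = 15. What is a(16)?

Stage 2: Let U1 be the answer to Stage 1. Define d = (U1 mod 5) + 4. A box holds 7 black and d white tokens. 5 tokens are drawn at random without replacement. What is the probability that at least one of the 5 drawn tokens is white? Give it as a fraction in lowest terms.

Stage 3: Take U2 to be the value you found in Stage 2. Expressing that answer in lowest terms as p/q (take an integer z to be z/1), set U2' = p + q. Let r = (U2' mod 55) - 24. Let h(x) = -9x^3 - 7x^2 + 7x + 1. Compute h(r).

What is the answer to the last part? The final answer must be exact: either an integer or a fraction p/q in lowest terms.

Stage 1: a(2) = 1*(15) + 3*(5) = 30; iterating: a(2)=30, a(3)=75, a(4)=165, a(5)=390, a(6)=885, a(7)=2055, a(8)=4710, a(9)=10875, a(10)=25005, a(11)=57630, a(12)=132645, a(13)=305535, a(14)=703470, a(15)=1620075, a(16)=3730485; answer 3730485
Stage 2: U1 = 3730485; d = 4; total draws C(11,5) = 462; complement C(7,5) = 21; favorable 462 - 21 = 441; P = 21/22; answer 21/22
Stage 3: U2 = 21/22; threaded value p + q = 43; r = 19; -9*(19)^3 - 7*(19)^2 + 7*(19)^1 + 1 = (-61731) + (-2527) + (133) + (1) = -64124; answer -64124

-64124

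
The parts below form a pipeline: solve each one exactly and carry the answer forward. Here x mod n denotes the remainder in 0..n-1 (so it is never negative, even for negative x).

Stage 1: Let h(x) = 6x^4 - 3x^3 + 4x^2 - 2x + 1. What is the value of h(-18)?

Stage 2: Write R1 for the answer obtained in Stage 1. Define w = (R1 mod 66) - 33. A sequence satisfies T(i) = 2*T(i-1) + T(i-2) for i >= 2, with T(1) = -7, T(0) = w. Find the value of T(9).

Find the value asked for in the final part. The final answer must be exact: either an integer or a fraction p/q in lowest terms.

-5263

Stage 1: 6*(-18)^4 - 3*(-18)^3 + 4*(-18)^2 - 2*(-18)^1 + 1 = (629856) + (17496) + (1296) + (36) + (1) = 648685; answer 648685
Stage 2: R1 = 648685; w = 4; T(2) = 2*(-7) + 1*(4) = -10; iterating: T(2)=-10, T(3)=-27, T(4)=-64, T(5)=-155, T(6)=-374, T(7)=-903, T(8)=-2180, T(9)=-5263; answer -5263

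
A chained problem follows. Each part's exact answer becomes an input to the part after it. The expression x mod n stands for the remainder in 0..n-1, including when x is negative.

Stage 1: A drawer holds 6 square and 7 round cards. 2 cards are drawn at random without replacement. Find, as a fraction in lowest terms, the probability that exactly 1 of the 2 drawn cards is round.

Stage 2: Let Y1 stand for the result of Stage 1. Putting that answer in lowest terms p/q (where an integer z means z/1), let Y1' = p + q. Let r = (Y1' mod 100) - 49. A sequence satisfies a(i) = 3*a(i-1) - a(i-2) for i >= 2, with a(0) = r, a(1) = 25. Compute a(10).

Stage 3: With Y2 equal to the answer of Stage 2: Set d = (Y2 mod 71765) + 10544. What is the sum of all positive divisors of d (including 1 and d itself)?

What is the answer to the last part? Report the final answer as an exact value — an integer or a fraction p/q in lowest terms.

70776

Stage 1: total draws C(13,2) = 78; favorable C(7,1)*C(6,1) = 42; P = 7/13; answer 7/13
Stage 2: Y1 = 7/13; threaded value p + q = 20; r = -29; a(2) = 3*(25) - 1*(-29) = 104; iterating: a(2)=104, a(3)=287, a(4)=757, a(5)=1984, a(6)=5195, a(7)=13601, a(8)=35608, a(9)=93223, a(10)=244061; answer 244061
Stage 3: Y2 = 244061; d = 39310; 39310 = 2 * 5 * 3931; sigma = (1 + 2) * (1 + 5) * (1 + 3931) = 3 * 6 * 3932 = 70776; answer 70776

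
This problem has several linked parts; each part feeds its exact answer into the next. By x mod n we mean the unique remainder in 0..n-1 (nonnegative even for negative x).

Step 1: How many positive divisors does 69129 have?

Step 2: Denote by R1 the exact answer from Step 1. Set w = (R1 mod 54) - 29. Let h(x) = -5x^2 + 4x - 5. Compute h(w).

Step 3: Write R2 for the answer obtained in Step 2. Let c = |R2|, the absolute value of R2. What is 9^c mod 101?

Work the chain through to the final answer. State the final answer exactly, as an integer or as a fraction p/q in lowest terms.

19

Step 1: 69129 = 3^2 * 7681; number of divisors = (2+1) * (1+1) = 6; answer 6
Step 2: R1 = 6; w = -23; -5*(-23)^2 + 4*(-23)^1 - 5 = (-2645) + (-92) + (-5) = -2742; answer -2742
Step 3: R2 = -2742; c = 2742; squarings mod 101: 9^1=9, 9^2=81, 9^4=97, 9^8=16, 9^16=54, 9^32=88, 9^64=68, 9^128=79, 9^256=80, 9^512=37, 9^1024=56, 9^2048=5; 9^2742 = 9^2 * 9^4 * 9^16 * 9^32 * 9^128 * 9^512 * 9^2048 = 19 (mod 101); answer 19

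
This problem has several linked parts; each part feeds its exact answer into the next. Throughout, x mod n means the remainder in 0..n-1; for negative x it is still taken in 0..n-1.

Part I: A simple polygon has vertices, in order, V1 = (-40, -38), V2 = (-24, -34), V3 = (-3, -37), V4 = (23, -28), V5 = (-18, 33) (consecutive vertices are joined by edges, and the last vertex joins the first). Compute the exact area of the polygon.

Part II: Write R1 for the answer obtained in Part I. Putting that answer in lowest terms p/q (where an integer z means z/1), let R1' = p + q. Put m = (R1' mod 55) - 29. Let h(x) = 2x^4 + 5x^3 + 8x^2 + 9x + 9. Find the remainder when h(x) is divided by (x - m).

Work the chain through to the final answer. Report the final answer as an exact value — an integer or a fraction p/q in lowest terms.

64563

Part I: cross terms: (-40*-34 - -24*-38)=448, (-24*-37 - -3*-34)=786, (-3*-28 - 23*-37)=935, (23*33 - -18*-28)=255, (-18*-38 - -40*33)=2004; twice the area = |4428| = 4428; area = 2214; answer 2214
Part II: R1 = 2214; threaded value p + q = 2215; m = -14; remainder = value at the root: 2*(-14)^4 + 5*(-14)^3 + 8*(-14)^2 + 9*(-14)^1 + 9 = (76832) + (-13720) + (1568) + (-126) + (9) = 64563; answer 64563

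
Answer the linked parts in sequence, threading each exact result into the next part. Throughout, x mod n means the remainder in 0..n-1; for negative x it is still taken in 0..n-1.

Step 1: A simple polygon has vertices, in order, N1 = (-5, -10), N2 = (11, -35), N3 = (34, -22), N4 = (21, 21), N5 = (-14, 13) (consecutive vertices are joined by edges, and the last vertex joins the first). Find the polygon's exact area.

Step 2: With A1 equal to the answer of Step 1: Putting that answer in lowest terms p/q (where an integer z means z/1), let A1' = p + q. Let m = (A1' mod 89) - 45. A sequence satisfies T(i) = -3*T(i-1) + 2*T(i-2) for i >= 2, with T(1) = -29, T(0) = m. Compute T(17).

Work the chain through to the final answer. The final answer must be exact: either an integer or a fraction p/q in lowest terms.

Step 1: cross terms: (-5*-35 - 11*-10)=285, (11*-22 - 34*-35)=948, (34*21 - 21*-22)=1176, (21*13 - -14*21)=567, (-14*-10 - -5*13)=205; twice the area = |3181| = 3181; area = 3181/2; answer 3181/2
Step 2: A1 = 3181/2; threaded value p + q = 3183; m = 23; T(2) = -3*(-29) + 2*(23) = 133; iterating: T(2)=133, T(3)=-457, T(4)=1637, T(5)=-5825, T(6)=20749, T(7)=-73897, T(8)=263189, T(9)=-937361, T(10)=3338461, T(11)=-11890105, T(12)=42347237, T(13)=-150821921, T(14)=537160237, T(15)=-1913124553, T(16)=6813694133, T(17)=-24267331505; answer -24267331505

-24267331505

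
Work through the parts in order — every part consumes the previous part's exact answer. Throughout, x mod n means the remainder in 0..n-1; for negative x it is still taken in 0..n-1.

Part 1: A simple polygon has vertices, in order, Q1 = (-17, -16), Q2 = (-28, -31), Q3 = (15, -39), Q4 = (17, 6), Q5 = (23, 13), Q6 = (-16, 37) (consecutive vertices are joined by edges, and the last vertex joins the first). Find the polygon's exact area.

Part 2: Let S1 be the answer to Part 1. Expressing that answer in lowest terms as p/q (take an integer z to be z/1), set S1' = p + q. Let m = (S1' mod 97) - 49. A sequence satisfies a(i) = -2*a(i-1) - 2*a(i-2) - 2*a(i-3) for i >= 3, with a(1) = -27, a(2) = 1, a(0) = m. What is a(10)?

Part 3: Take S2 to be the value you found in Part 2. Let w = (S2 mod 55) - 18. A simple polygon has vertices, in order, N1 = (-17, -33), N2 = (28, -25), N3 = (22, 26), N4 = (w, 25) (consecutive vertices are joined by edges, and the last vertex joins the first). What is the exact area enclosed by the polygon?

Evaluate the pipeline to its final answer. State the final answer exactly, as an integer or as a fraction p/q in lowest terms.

Part 1: cross terms: (-17*-31 - -28*-16)=79, (-28*-39 - 15*-31)=1557, (15*6 - 17*-39)=753, (17*13 - 23*6)=83, (23*37 - -16*13)=1059, (-16*-16 - -17*37)=885; twice the area = |4416| = 4416; area = 2208; answer 2208
Part 2: S1 = 2208; threaded value p + q = 2209; m = 26; a(3) = -2*(1) - 2*(-27) - 2*(26) = 0; iterating: a(3)=0, a(4)=52, a(5)=-106, a(6)=108, a(7)=-108, a(8)=212, a(9)=-424, a(10)=640; answer 640
Part 3: S2 = 640; w = 17; cross terms: (-17*-25 - 28*-33)=1349, (28*26 - 22*-25)=1278, (22*25 - 17*26)=108, (17*-33 - -17*25)=-136; twice the area = |2599| = 2599; area = 2599/2; answer 2599/2

2599/2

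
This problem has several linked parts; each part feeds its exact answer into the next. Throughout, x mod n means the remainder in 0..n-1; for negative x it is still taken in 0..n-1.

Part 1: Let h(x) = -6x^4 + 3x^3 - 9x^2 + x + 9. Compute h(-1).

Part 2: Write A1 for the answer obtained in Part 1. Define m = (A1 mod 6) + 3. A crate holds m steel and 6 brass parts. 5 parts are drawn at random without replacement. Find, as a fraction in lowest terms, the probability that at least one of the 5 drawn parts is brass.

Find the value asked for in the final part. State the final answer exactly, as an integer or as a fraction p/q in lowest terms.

Part 1: -6*(-1)^4 + 3*(-1)^3 - 9*(-1)^2 + 1*(-1)^1 + 9 = (-6) + (-3) + (-9) + (-1) + (9) = -10; answer -10
Part 2: A1 = -10; m = 5; total draws C(11,5) = 462; complement C(5,5) = 1; favorable 462 - 1 = 461; P = 461/462; answer 461/462

461/462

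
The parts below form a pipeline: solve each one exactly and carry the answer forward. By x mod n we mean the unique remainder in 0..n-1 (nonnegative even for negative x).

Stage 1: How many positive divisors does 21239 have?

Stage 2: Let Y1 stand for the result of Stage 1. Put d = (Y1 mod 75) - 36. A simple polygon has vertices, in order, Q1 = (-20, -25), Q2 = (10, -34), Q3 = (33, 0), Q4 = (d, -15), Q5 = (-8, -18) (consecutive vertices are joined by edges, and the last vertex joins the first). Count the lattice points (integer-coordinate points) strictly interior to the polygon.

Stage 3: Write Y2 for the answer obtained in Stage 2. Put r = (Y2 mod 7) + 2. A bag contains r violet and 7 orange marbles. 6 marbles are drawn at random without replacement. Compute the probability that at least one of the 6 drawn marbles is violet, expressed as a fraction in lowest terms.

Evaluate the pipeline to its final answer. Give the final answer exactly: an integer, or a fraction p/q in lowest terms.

Stage 1: 21239 = 67 * 317; number of divisors = (1+1) * (1+1) = 4; answer 4
Stage 2: Y1 = 4; d = -32; cross terms: (-20*-34 - 10*-25)=930, (10*0 - 33*-34)=1122, (33*-15 - -32*0)=-495, (-32*-18 - -8*-15)=456, (-8*-25 - -20*-18)=-160; twice the area = |1853| = 1853; area = 1853/2; boundary points = 3 + 1 + 5 + 3 + 1 = 13; strictly interior points = area - boundary/2 + 1 = 921; answer 921
Stage 3: Y2 = 921; r = 6; total draws C(13,6) = 1716; complement C(7,6) = 7; favorable 1716 - 7 = 1709; P = 1709/1716; answer 1709/1716

1709/1716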